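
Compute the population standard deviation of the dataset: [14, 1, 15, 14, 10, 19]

5.6396

Step 1: Compute the mean: 12.1667
Step 2: Sum of squared deviations from the mean: 190.8333
Step 3: Population variance = 190.8333 / 6 = 31.8056
Step 4: Standard deviation = sqrt(31.8056) = 5.6396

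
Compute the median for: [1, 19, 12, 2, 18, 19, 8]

12

Step 1: Sort the data in ascending order: [1, 2, 8, 12, 18, 19, 19]
Step 2: The number of values is n = 7.
Step 3: Since n is odd, the median is the middle value at position 4: 12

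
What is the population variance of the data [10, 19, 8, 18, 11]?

19.76

Step 1: Compute the mean: (10 + 19 + 8 + 18 + 11) / 5 = 13.2
Step 2: Compute squared deviations from the mean:
  (10 - 13.2)^2 = 10.24
  (19 - 13.2)^2 = 33.64
  (8 - 13.2)^2 = 27.04
  (18 - 13.2)^2 = 23.04
  (11 - 13.2)^2 = 4.84
Step 3: Sum of squared deviations = 98.8
Step 4: Population variance = 98.8 / 5 = 19.76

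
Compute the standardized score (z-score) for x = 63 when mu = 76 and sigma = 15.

-0.8667

Step 1: Recall the z-score formula: z = (x - mu) / sigma
Step 2: Substitute values: z = (63 - 76) / 15
Step 3: z = -13 / 15 = -0.8667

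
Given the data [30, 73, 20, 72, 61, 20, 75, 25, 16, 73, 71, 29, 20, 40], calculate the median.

35

Step 1: Sort the data in ascending order: [16, 20, 20, 20, 25, 29, 30, 40, 61, 71, 72, 73, 73, 75]
Step 2: The number of values is n = 14.
Step 3: Since n is even, the median is the average of positions 7 and 8:
  Median = (30 + 40) / 2 = 35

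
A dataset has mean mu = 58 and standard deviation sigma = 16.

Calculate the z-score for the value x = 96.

2.375

Step 1: Recall the z-score formula: z = (x - mu) / sigma
Step 2: Substitute values: z = (96 - 58) / 16
Step 3: z = 38 / 16 = 2.375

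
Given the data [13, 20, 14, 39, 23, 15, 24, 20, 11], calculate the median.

20

Step 1: Sort the data in ascending order: [11, 13, 14, 15, 20, 20, 23, 24, 39]
Step 2: The number of values is n = 9.
Step 3: Since n is odd, the median is the middle value at position 5: 20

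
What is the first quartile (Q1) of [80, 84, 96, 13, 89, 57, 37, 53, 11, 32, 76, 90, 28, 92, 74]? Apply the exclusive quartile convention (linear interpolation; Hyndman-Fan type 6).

32

Step 1: Sort the data: [11, 13, 28, 32, 37, 53, 57, 74, 76, 80, 84, 89, 90, 92, 96]
Step 2: n = 15
Step 3: Using the exclusive quartile method:
  Q1 = 32
  Q2 (median) = 74
  Q3 = 89
  IQR = Q3 - Q1 = 89 - 32 = 57
Step 4: Q1 = 32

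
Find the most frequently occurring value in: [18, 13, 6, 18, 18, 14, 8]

18

Step 1: Count the frequency of each value:
  6: appears 1 time(s)
  8: appears 1 time(s)
  13: appears 1 time(s)
  14: appears 1 time(s)
  18: appears 3 time(s)
Step 2: The value 18 appears most frequently (3 times).
Step 3: Mode = 18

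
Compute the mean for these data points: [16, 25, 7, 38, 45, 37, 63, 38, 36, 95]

40

Step 1: Sum all values: 16 + 25 + 7 + 38 + 45 + 37 + 63 + 38 + 36 + 95 = 400
Step 2: Count the number of values: n = 10
Step 3: Mean = sum / n = 400 / 10 = 40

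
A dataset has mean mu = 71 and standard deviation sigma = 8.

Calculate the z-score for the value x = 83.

1.5

Step 1: Recall the z-score formula: z = (x - mu) / sigma
Step 2: Substitute values: z = (83 - 71) / 8
Step 3: z = 12 / 8 = 1.5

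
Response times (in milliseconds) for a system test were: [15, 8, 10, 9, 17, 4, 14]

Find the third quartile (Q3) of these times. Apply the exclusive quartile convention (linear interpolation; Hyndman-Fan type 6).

15

Step 1: Sort the data: [4, 8, 9, 10, 14, 15, 17]
Step 2: n = 7
Step 3: Using the exclusive quartile method:
  Q1 = 8
  Q2 (median) = 10
  Q3 = 15
  IQR = Q3 - Q1 = 15 - 8 = 7
Step 4: Q3 = 15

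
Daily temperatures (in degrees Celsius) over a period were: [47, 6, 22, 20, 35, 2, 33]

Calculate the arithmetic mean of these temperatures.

23.5714

Step 1: Sum all values: 47 + 6 + 22 + 20 + 35 + 2 + 33 = 165
Step 2: Count the number of values: n = 7
Step 3: Mean = sum / n = 165 / 7 = 23.5714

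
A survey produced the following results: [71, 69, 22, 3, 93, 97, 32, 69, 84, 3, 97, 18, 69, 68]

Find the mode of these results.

69

Step 1: Count the frequency of each value:
  3: appears 2 time(s)
  18: appears 1 time(s)
  22: appears 1 time(s)
  32: appears 1 time(s)
  68: appears 1 time(s)
  69: appears 3 time(s)
  71: appears 1 time(s)
  84: appears 1 time(s)
  93: appears 1 time(s)
  97: appears 2 time(s)
Step 2: The value 69 appears most frequently (3 times).
Step 3: Mode = 69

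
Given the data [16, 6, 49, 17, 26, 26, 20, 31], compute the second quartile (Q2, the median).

23

Step 1: Sort the data: [6, 16, 17, 20, 26, 26, 31, 49]
Step 2: n = 8
Step 3: Q2 is the median. Since n is even, it is the average of the values at positions 4 and 5:
  Q2 = (20 + 26) / 2 = 23
Step 4: Q2 = 23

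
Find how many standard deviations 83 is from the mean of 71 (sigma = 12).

1

Step 1: Recall the z-score formula: z = (x - mu) / sigma
Step 2: Substitute values: z = (83 - 71) / 12
Step 3: z = 12 / 12 = 1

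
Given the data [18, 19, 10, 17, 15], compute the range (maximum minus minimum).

9

Step 1: Identify the maximum value: max = 19
Step 2: Identify the minimum value: min = 10
Step 3: Range = max - min = 19 - 10 = 9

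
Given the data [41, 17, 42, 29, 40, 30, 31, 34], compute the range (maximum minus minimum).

25

Step 1: Identify the maximum value: max = 42
Step 2: Identify the minimum value: min = 17
Step 3: Range = max - min = 42 - 17 = 25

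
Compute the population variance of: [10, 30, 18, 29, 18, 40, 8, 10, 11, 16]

102

Step 1: Compute the mean: (10 + 30 + 18 + 29 + 18 + 40 + 8 + 10 + 11 + 16) / 10 = 19
Step 2: Compute squared deviations from the mean:
  (10 - 19)^2 = 81
  (30 - 19)^2 = 121
  (18 - 19)^2 = 1
  (29 - 19)^2 = 100
  (18 - 19)^2 = 1
  (40 - 19)^2 = 441
  (8 - 19)^2 = 121
  (10 - 19)^2 = 81
  (11 - 19)^2 = 64
  (16 - 19)^2 = 9
Step 3: Sum of squared deviations = 1020
Step 4: Population variance = 1020 / 10 = 102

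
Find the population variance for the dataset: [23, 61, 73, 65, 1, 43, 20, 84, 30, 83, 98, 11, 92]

1007.6213

Step 1: Compute the mean: (23 + 61 + 73 + 65 + 1 + 43 + 20 + 84 + 30 + 83 + 98 + 11 + 92) / 13 = 52.6154
Step 2: Compute squared deviations from the mean:
  (23 - 52.6154)^2 = 877.071
  (61 - 52.6154)^2 = 70.3018
  (73 - 52.6154)^2 = 415.5325
  (65 - 52.6154)^2 = 153.3787
  (1 - 52.6154)^2 = 2664.1479
  (43 - 52.6154)^2 = 92.4556
  (20 - 52.6154)^2 = 1063.7633
  (84 - 52.6154)^2 = 984.9941
  (30 - 52.6154)^2 = 511.4556
  (83 - 52.6154)^2 = 923.2249
  (98 - 52.6154)^2 = 2059.7633
  (11 - 52.6154)^2 = 1731.8402
  (92 - 52.6154)^2 = 1551.1479
Step 3: Sum of squared deviations = 13099.0769
Step 4: Population variance = 13099.0769 / 13 = 1007.6213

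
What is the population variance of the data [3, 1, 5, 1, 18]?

40.64

Step 1: Compute the mean: (3 + 1 + 5 + 1 + 18) / 5 = 5.6
Step 2: Compute squared deviations from the mean:
  (3 - 5.6)^2 = 6.76
  (1 - 5.6)^2 = 21.16
  (5 - 5.6)^2 = 0.36
  (1 - 5.6)^2 = 21.16
  (18 - 5.6)^2 = 153.76
Step 3: Sum of squared deviations = 203.2
Step 4: Population variance = 203.2 / 5 = 40.64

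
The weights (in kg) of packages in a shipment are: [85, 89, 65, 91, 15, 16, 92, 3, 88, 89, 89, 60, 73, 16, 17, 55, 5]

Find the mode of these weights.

89

Step 1: Count the frequency of each value:
  3: appears 1 time(s)
  5: appears 1 time(s)
  15: appears 1 time(s)
  16: appears 2 time(s)
  17: appears 1 time(s)
  55: appears 1 time(s)
  60: appears 1 time(s)
  65: appears 1 time(s)
  73: appears 1 time(s)
  85: appears 1 time(s)
  88: appears 1 time(s)
  89: appears 3 time(s)
  91: appears 1 time(s)
  92: appears 1 time(s)
Step 2: The value 89 appears most frequently (3 times).
Step 3: Mode = 89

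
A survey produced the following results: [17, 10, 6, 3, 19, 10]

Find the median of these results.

10

Step 1: Sort the data in ascending order: [3, 6, 10, 10, 17, 19]
Step 2: The number of values is n = 6.
Step 3: Since n is even, the median is the average of positions 3 and 4:
  Median = (10 + 10) / 2 = 10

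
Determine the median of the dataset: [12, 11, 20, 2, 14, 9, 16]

12

Step 1: Sort the data in ascending order: [2, 9, 11, 12, 14, 16, 20]
Step 2: The number of values is n = 7.
Step 3: Since n is odd, the median is the middle value at position 4: 12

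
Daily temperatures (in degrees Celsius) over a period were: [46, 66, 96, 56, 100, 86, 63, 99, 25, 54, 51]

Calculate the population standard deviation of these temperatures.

23.5116

Step 1: Compute the mean: 67.4545
Step 2: Sum of squared deviations from the mean: 6080.7273
Step 3: Population variance = 6080.7273 / 11 = 552.7934
Step 4: Standard deviation = sqrt(552.7934) = 23.5116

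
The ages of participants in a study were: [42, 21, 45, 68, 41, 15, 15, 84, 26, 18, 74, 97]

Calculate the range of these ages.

82

Step 1: Identify the maximum value: max = 97
Step 2: Identify the minimum value: min = 15
Step 3: Range = max - min = 97 - 15 = 82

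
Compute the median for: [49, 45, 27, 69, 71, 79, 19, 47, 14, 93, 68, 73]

58.5

Step 1: Sort the data in ascending order: [14, 19, 27, 45, 47, 49, 68, 69, 71, 73, 79, 93]
Step 2: The number of values is n = 12.
Step 3: Since n is even, the median is the average of positions 6 and 7:
  Median = (49 + 68) / 2 = 58.5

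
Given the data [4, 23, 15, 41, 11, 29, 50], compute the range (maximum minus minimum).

46

Step 1: Identify the maximum value: max = 50
Step 2: Identify the minimum value: min = 4
Step 3: Range = max - min = 50 - 4 = 46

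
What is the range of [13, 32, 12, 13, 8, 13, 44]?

36

Step 1: Identify the maximum value: max = 44
Step 2: Identify the minimum value: min = 8
Step 3: Range = max - min = 44 - 8 = 36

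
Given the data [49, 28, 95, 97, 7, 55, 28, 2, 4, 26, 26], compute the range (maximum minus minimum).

95

Step 1: Identify the maximum value: max = 97
Step 2: Identify the minimum value: min = 2
Step 3: Range = max - min = 97 - 2 = 95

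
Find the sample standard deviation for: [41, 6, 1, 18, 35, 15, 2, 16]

14.6751

Step 1: Compute the mean: 16.75
Step 2: Sum of squared deviations from the mean: 1507.5
Step 3: Sample variance = 1507.5 / 7 = 215.3571
Step 4: Standard deviation = sqrt(215.3571) = 14.6751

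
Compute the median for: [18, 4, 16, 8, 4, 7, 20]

8

Step 1: Sort the data in ascending order: [4, 4, 7, 8, 16, 18, 20]
Step 2: The number of values is n = 7.
Step 3: Since n is odd, the median is the middle value at position 4: 8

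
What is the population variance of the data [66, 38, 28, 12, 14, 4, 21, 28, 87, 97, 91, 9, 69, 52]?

990.4286

Step 1: Compute the mean: (66 + 38 + 28 + 12 + 14 + 4 + 21 + 28 + 87 + 97 + 91 + 9 + 69 + 52) / 14 = 44
Step 2: Compute squared deviations from the mean:
  (66 - 44)^2 = 484
  (38 - 44)^2 = 36
  (28 - 44)^2 = 256
  (12 - 44)^2 = 1024
  (14 - 44)^2 = 900
  (4 - 44)^2 = 1600
  (21 - 44)^2 = 529
  (28 - 44)^2 = 256
  (87 - 44)^2 = 1849
  (97 - 44)^2 = 2809
  (91 - 44)^2 = 2209
  (9 - 44)^2 = 1225
  (69 - 44)^2 = 625
  (52 - 44)^2 = 64
Step 3: Sum of squared deviations = 13866
Step 4: Population variance = 13866 / 14 = 990.4286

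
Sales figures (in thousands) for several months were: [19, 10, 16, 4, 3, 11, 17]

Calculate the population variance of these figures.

33.9592

Step 1: Compute the mean: (19 + 10 + 16 + 4 + 3 + 11 + 17) / 7 = 11.4286
Step 2: Compute squared deviations from the mean:
  (19 - 11.4286)^2 = 57.3265
  (10 - 11.4286)^2 = 2.0408
  (16 - 11.4286)^2 = 20.898
  (4 - 11.4286)^2 = 55.1837
  (3 - 11.4286)^2 = 71.0408
  (11 - 11.4286)^2 = 0.1837
  (17 - 11.4286)^2 = 31.0408
Step 3: Sum of squared deviations = 237.7143
Step 4: Population variance = 237.7143 / 7 = 33.9592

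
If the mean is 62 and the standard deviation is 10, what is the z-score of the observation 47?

-1.5

Step 1: Recall the z-score formula: z = (x - mu) / sigma
Step 2: Substitute values: z = (47 - 62) / 10
Step 3: z = -15 / 10 = -1.5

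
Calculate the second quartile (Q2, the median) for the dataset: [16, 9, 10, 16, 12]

12

Step 1: Sort the data: [9, 10, 12, 16, 16]
Step 2: n = 5
Step 3: Q2 is the median. Since n is odd, it is the middle value at position 3: 12
Step 4: Q2 = 12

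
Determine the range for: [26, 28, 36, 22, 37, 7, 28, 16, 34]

30

Step 1: Identify the maximum value: max = 37
Step 2: Identify the minimum value: min = 7
Step 3: Range = max - min = 37 - 7 = 30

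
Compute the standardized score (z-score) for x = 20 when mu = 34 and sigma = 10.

-1.4

Step 1: Recall the z-score formula: z = (x - mu) / sigma
Step 2: Substitute values: z = (20 - 34) / 10
Step 3: z = -14 / 10 = -1.4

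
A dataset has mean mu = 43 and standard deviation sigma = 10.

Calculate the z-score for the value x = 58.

1.5

Step 1: Recall the z-score formula: z = (x - mu) / sigma
Step 2: Substitute values: z = (58 - 43) / 10
Step 3: z = 15 / 10 = 1.5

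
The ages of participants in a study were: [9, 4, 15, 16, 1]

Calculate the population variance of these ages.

34.8

Step 1: Compute the mean: (9 + 4 + 15 + 16 + 1) / 5 = 9
Step 2: Compute squared deviations from the mean:
  (9 - 9)^2 = 0
  (4 - 9)^2 = 25
  (15 - 9)^2 = 36
  (16 - 9)^2 = 49
  (1 - 9)^2 = 64
Step 3: Sum of squared deviations = 174
Step 4: Population variance = 174 / 5 = 34.8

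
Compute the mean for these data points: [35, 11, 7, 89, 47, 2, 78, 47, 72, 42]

43

Step 1: Sum all values: 35 + 11 + 7 + 89 + 47 + 2 + 78 + 47 + 72 + 42 = 430
Step 2: Count the number of values: n = 10
Step 3: Mean = sum / n = 430 / 10 = 43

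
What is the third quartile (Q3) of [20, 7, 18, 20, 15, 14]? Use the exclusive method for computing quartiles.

20

Step 1: Sort the data: [7, 14, 15, 18, 20, 20]
Step 2: n = 6
Step 3: Using the exclusive quartile method:
  Q1 = 12.25
  Q2 (median) = 16.5
  Q3 = 20
  IQR = Q3 - Q1 = 20 - 12.25 = 7.75
Step 4: Q3 = 20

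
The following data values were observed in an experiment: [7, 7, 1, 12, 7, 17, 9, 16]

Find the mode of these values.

7

Step 1: Count the frequency of each value:
  1: appears 1 time(s)
  7: appears 3 time(s)
  9: appears 1 time(s)
  12: appears 1 time(s)
  16: appears 1 time(s)
  17: appears 1 time(s)
Step 2: The value 7 appears most frequently (3 times).
Step 3: Mode = 7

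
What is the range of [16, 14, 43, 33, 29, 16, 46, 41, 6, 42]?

40

Step 1: Identify the maximum value: max = 46
Step 2: Identify the minimum value: min = 6
Step 3: Range = max - min = 46 - 6 = 40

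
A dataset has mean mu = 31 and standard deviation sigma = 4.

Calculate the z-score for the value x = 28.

-0.75

Step 1: Recall the z-score formula: z = (x - mu) / sigma
Step 2: Substitute values: z = (28 - 31) / 4
Step 3: z = -3 / 4 = -0.75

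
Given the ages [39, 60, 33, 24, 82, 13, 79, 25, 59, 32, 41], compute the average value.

44.2727

Step 1: Sum all values: 39 + 60 + 33 + 24 + 82 + 13 + 79 + 25 + 59 + 32 + 41 = 487
Step 2: Count the number of values: n = 11
Step 3: Mean = sum / n = 487 / 11 = 44.2727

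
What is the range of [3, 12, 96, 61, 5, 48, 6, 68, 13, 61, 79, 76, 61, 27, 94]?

93

Step 1: Identify the maximum value: max = 96
Step 2: Identify the minimum value: min = 3
Step 3: Range = max - min = 96 - 3 = 93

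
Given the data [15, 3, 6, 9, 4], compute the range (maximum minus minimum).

12

Step 1: Identify the maximum value: max = 15
Step 2: Identify the minimum value: min = 3
Step 3: Range = max - min = 15 - 3 = 12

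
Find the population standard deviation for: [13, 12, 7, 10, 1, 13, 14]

4.2762

Step 1: Compute the mean: 10
Step 2: Sum of squared deviations from the mean: 128
Step 3: Population variance = 128 / 7 = 18.2857
Step 4: Standard deviation = sqrt(18.2857) = 4.2762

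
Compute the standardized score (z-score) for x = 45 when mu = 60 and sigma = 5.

-3

Step 1: Recall the z-score formula: z = (x - mu) / sigma
Step 2: Substitute values: z = (45 - 60) / 5
Step 3: z = -15 / 5 = -3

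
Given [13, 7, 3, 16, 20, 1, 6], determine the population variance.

42.5306

Step 1: Compute the mean: (13 + 7 + 3 + 16 + 20 + 1 + 6) / 7 = 9.4286
Step 2: Compute squared deviations from the mean:
  (13 - 9.4286)^2 = 12.7551
  (7 - 9.4286)^2 = 5.898
  (3 - 9.4286)^2 = 41.3265
  (16 - 9.4286)^2 = 43.1837
  (20 - 9.4286)^2 = 111.7551
  (1 - 9.4286)^2 = 71.0408
  (6 - 9.4286)^2 = 11.7551
Step 3: Sum of squared deviations = 297.7143
Step 4: Population variance = 297.7143 / 7 = 42.5306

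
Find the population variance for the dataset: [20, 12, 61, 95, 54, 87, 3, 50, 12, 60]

941.64

Step 1: Compute the mean: (20 + 12 + 61 + 95 + 54 + 87 + 3 + 50 + 12 + 60) / 10 = 45.4
Step 2: Compute squared deviations from the mean:
  (20 - 45.4)^2 = 645.16
  (12 - 45.4)^2 = 1115.56
  (61 - 45.4)^2 = 243.36
  (95 - 45.4)^2 = 2460.16
  (54 - 45.4)^2 = 73.96
  (87 - 45.4)^2 = 1730.56
  (3 - 45.4)^2 = 1797.76
  (50 - 45.4)^2 = 21.16
  (12 - 45.4)^2 = 1115.56
  (60 - 45.4)^2 = 213.16
Step 3: Sum of squared deviations = 9416.4
Step 4: Population variance = 9416.4 / 10 = 941.64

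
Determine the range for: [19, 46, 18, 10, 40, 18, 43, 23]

36

Step 1: Identify the maximum value: max = 46
Step 2: Identify the minimum value: min = 10
Step 3: Range = max - min = 46 - 10 = 36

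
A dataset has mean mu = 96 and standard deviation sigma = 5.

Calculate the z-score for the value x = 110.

2.8

Step 1: Recall the z-score formula: z = (x - mu) / sigma
Step 2: Substitute values: z = (110 - 96) / 5
Step 3: z = 14 / 5 = 2.8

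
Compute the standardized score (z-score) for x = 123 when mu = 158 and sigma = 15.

-2.3333

Step 1: Recall the z-score formula: z = (x - mu) / sigma
Step 2: Substitute values: z = (123 - 158) / 15
Step 3: z = -35 / 15 = -2.3333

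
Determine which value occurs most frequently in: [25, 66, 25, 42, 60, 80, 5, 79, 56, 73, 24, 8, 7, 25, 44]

25

Step 1: Count the frequency of each value:
  5: appears 1 time(s)
  7: appears 1 time(s)
  8: appears 1 time(s)
  24: appears 1 time(s)
  25: appears 3 time(s)
  42: appears 1 time(s)
  44: appears 1 time(s)
  56: appears 1 time(s)
  60: appears 1 time(s)
  66: appears 1 time(s)
  73: appears 1 time(s)
  79: appears 1 time(s)
  80: appears 1 time(s)
Step 2: The value 25 appears most frequently (3 times).
Step 3: Mode = 25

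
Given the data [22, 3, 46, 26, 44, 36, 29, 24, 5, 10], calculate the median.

25

Step 1: Sort the data in ascending order: [3, 5, 10, 22, 24, 26, 29, 36, 44, 46]
Step 2: The number of values is n = 10.
Step 3: Since n is even, the median is the average of positions 5 and 6:
  Median = (24 + 26) / 2 = 25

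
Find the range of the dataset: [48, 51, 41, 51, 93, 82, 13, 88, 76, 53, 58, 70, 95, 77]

82

Step 1: Identify the maximum value: max = 95
Step 2: Identify the minimum value: min = 13
Step 3: Range = max - min = 95 - 13 = 82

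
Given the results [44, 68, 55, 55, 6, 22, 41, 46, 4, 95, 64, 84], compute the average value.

48.6667

Step 1: Sum all values: 44 + 68 + 55 + 55 + 6 + 22 + 41 + 46 + 4 + 95 + 64 + 84 = 584
Step 2: Count the number of values: n = 12
Step 3: Mean = sum / n = 584 / 12 = 48.6667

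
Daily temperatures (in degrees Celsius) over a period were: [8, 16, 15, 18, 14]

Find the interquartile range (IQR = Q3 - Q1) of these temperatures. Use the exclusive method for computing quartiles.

6

Step 1: Sort the data: [8, 14, 15, 16, 18]
Step 2: n = 5
Step 3: Using the exclusive quartile method:
  Q1 = 11
  Q2 (median) = 15
  Q3 = 17
  IQR = Q3 - Q1 = 17 - 11 = 6
Step 4: IQR = 6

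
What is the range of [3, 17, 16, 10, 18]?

15

Step 1: Identify the maximum value: max = 18
Step 2: Identify the minimum value: min = 3
Step 3: Range = max - min = 18 - 3 = 15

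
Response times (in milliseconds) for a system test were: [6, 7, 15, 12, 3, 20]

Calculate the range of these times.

17

Step 1: Identify the maximum value: max = 20
Step 2: Identify the minimum value: min = 3
Step 3: Range = max - min = 20 - 3 = 17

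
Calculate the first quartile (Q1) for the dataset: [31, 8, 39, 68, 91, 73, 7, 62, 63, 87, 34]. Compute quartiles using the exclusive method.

31

Step 1: Sort the data: [7, 8, 31, 34, 39, 62, 63, 68, 73, 87, 91]
Step 2: n = 11
Step 3: Using the exclusive quartile method:
  Q1 = 31
  Q2 (median) = 62
  Q3 = 73
  IQR = Q3 - Q1 = 73 - 31 = 42
Step 4: Q1 = 31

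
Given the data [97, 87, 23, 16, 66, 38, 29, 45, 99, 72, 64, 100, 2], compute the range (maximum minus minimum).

98

Step 1: Identify the maximum value: max = 100
Step 2: Identify the minimum value: min = 2
Step 3: Range = max - min = 100 - 2 = 98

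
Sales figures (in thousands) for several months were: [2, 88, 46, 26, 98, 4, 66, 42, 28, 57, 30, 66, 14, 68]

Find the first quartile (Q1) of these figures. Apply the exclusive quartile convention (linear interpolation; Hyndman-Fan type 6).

23

Step 1: Sort the data: [2, 4, 14, 26, 28, 30, 42, 46, 57, 66, 66, 68, 88, 98]
Step 2: n = 14
Step 3: Using the exclusive quartile method:
  Q1 = 23
  Q2 (median) = 44
  Q3 = 66.5
  IQR = Q3 - Q1 = 66.5 - 23 = 43.5
Step 4: Q1 = 23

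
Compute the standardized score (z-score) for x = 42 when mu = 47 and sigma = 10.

-0.5

Step 1: Recall the z-score formula: z = (x - mu) / sigma
Step 2: Substitute values: z = (42 - 47) / 10
Step 3: z = -5 / 10 = -0.5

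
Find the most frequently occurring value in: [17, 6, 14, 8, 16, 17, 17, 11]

17

Step 1: Count the frequency of each value:
  6: appears 1 time(s)
  8: appears 1 time(s)
  11: appears 1 time(s)
  14: appears 1 time(s)
  16: appears 1 time(s)
  17: appears 3 time(s)
Step 2: The value 17 appears most frequently (3 times).
Step 3: Mode = 17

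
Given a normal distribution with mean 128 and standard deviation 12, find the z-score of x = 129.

0.0833

Step 1: Recall the z-score formula: z = (x - mu) / sigma
Step 2: Substitute values: z = (129 - 128) / 12
Step 3: z = 1 / 12 = 0.0833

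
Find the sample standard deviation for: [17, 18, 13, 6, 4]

6.3482

Step 1: Compute the mean: 11.6
Step 2: Sum of squared deviations from the mean: 161.2
Step 3: Sample variance = 161.2 / 4 = 40.3
Step 4: Standard deviation = sqrt(40.3) = 6.3482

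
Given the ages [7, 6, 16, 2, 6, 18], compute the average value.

9.1667

Step 1: Sum all values: 7 + 6 + 16 + 2 + 6 + 18 = 55
Step 2: Count the number of values: n = 6
Step 3: Mean = sum / n = 55 / 6 = 9.1667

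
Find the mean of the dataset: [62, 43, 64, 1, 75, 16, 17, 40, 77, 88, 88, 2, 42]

47.3077

Step 1: Sum all values: 62 + 43 + 64 + 1 + 75 + 16 + 17 + 40 + 77 + 88 + 88 + 2 + 42 = 615
Step 2: Count the number of values: n = 13
Step 3: Mean = sum / n = 615 / 13 = 47.3077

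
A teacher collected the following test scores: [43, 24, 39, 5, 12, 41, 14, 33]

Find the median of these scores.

28.5

Step 1: Sort the data in ascending order: [5, 12, 14, 24, 33, 39, 41, 43]
Step 2: The number of values is n = 8.
Step 3: Since n is even, the median is the average of positions 4 and 5:
  Median = (24 + 33) / 2 = 28.5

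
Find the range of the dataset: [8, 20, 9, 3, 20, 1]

19

Step 1: Identify the maximum value: max = 20
Step 2: Identify the minimum value: min = 1
Step 3: Range = max - min = 20 - 1 = 19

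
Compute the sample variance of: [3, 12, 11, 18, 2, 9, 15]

34.6667

Step 1: Compute the mean: (3 + 12 + 11 + 18 + 2 + 9 + 15) / 7 = 10
Step 2: Compute squared deviations from the mean:
  (3 - 10)^2 = 49
  (12 - 10)^2 = 4
  (11 - 10)^2 = 1
  (18 - 10)^2 = 64
  (2 - 10)^2 = 64
  (9 - 10)^2 = 1
  (15 - 10)^2 = 25
Step 3: Sum of squared deviations = 208
Step 4: Sample variance = 208 / 6 = 34.6667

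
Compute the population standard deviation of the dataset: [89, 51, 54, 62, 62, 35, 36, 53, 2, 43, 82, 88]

23.8157

Step 1: Compute the mean: 54.75
Step 2: Sum of squared deviations from the mean: 6806.25
Step 3: Population variance = 6806.25 / 12 = 567.1875
Step 4: Standard deviation = sqrt(567.1875) = 23.8157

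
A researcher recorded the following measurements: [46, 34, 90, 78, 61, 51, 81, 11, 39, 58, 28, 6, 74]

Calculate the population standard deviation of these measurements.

25.4758

Step 1: Compute the mean: 50.5385
Step 2: Sum of squared deviations from the mean: 8437.2308
Step 3: Population variance = 8437.2308 / 13 = 649.0178
Step 4: Standard deviation = sqrt(649.0178) = 25.4758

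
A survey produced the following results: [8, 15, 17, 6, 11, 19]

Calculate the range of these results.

13

Step 1: Identify the maximum value: max = 19
Step 2: Identify the minimum value: min = 6
Step 3: Range = max - min = 19 - 6 = 13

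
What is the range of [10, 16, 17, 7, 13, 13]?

10

Step 1: Identify the maximum value: max = 17
Step 2: Identify the minimum value: min = 7
Step 3: Range = max - min = 17 - 7 = 10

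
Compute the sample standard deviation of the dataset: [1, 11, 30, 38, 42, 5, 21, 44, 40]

16.7763

Step 1: Compute the mean: 25.7778
Step 2: Sum of squared deviations from the mean: 2251.5556
Step 3: Sample variance = 2251.5556 / 8 = 281.4444
Step 4: Standard deviation = sqrt(281.4444) = 16.7763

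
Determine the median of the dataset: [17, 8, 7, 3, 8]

8

Step 1: Sort the data in ascending order: [3, 7, 8, 8, 17]
Step 2: The number of values is n = 5.
Step 3: Since n is odd, the median is the middle value at position 3: 8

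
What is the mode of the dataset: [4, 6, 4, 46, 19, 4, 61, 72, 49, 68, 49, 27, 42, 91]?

4

Step 1: Count the frequency of each value:
  4: appears 3 time(s)
  6: appears 1 time(s)
  19: appears 1 time(s)
  27: appears 1 time(s)
  42: appears 1 time(s)
  46: appears 1 time(s)
  49: appears 2 time(s)
  61: appears 1 time(s)
  68: appears 1 time(s)
  72: appears 1 time(s)
  91: appears 1 time(s)
Step 2: The value 4 appears most frequently (3 times).
Step 3: Mode = 4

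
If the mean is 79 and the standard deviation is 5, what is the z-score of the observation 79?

0

Step 1: Recall the z-score formula: z = (x - mu) / sigma
Step 2: Substitute values: z = (79 - 79) / 5
Step 3: z = 0 / 5 = 0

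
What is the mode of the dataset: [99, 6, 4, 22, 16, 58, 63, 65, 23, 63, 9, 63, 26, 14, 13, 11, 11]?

63

Step 1: Count the frequency of each value:
  4: appears 1 time(s)
  6: appears 1 time(s)
  9: appears 1 time(s)
  11: appears 2 time(s)
  13: appears 1 time(s)
  14: appears 1 time(s)
  16: appears 1 time(s)
  22: appears 1 time(s)
  23: appears 1 time(s)
  26: appears 1 time(s)
  58: appears 1 time(s)
  63: appears 3 time(s)
  65: appears 1 time(s)
  99: appears 1 time(s)
Step 2: The value 63 appears most frequently (3 times).
Step 3: Mode = 63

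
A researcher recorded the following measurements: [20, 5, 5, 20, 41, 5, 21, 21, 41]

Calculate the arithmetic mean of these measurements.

19.8889

Step 1: Sum all values: 20 + 5 + 5 + 20 + 41 + 5 + 21 + 21 + 41 = 179
Step 2: Count the number of values: n = 9
Step 3: Mean = sum / n = 179 / 9 = 19.8889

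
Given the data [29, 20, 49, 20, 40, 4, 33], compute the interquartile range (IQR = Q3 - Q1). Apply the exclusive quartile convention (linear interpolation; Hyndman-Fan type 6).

20

Step 1: Sort the data: [4, 20, 20, 29, 33, 40, 49]
Step 2: n = 7
Step 3: Using the exclusive quartile method:
  Q1 = 20
  Q2 (median) = 29
  Q3 = 40
  IQR = Q3 - Q1 = 40 - 20 = 20
Step 4: IQR = 20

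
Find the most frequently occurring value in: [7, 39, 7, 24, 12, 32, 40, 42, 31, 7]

7

Step 1: Count the frequency of each value:
  7: appears 3 time(s)
  12: appears 1 time(s)
  24: appears 1 time(s)
  31: appears 1 time(s)
  32: appears 1 time(s)
  39: appears 1 time(s)
  40: appears 1 time(s)
  42: appears 1 time(s)
Step 2: The value 7 appears most frequently (3 times).
Step 3: Mode = 7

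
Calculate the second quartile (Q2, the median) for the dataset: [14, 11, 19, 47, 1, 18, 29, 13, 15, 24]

16.5

Step 1: Sort the data: [1, 11, 13, 14, 15, 18, 19, 24, 29, 47]
Step 2: n = 10
Step 3: Q2 is the median. Since n is even, it is the average of the values at positions 5 and 6:
  Q2 = (15 + 18) / 2 = 16.5
Step 4: Q2 = 16.5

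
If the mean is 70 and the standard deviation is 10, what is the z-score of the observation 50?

-2

Step 1: Recall the z-score formula: z = (x - mu) / sigma
Step 2: Substitute values: z = (50 - 70) / 10
Step 3: z = -20 / 10 = -2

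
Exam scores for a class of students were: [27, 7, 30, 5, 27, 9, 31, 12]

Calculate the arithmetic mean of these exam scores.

18.5

Step 1: Sum all values: 27 + 7 + 30 + 5 + 27 + 9 + 31 + 12 = 148
Step 2: Count the number of values: n = 8
Step 3: Mean = sum / n = 148 / 8 = 18.5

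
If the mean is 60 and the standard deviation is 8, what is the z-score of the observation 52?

-1

Step 1: Recall the z-score formula: z = (x - mu) / sigma
Step 2: Substitute values: z = (52 - 60) / 8
Step 3: z = -8 / 8 = -1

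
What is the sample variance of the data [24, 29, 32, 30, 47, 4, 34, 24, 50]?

182.0278

Step 1: Compute the mean: (24 + 29 + 32 + 30 + 47 + 4 + 34 + 24 + 50) / 9 = 30.4444
Step 2: Compute squared deviations from the mean:
  (24 - 30.4444)^2 = 41.5309
  (29 - 30.4444)^2 = 2.0864
  (32 - 30.4444)^2 = 2.4198
  (30 - 30.4444)^2 = 0.1975
  (47 - 30.4444)^2 = 274.0864
  (4 - 30.4444)^2 = 699.3086
  (34 - 30.4444)^2 = 12.642
  (24 - 30.4444)^2 = 41.5309
  (50 - 30.4444)^2 = 382.4198
Step 3: Sum of squared deviations = 1456.2222
Step 4: Sample variance = 1456.2222 / 8 = 182.0278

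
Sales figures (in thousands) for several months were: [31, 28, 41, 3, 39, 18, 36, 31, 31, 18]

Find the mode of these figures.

31

Step 1: Count the frequency of each value:
  3: appears 1 time(s)
  18: appears 2 time(s)
  28: appears 1 time(s)
  31: appears 3 time(s)
  36: appears 1 time(s)
  39: appears 1 time(s)
  41: appears 1 time(s)
Step 2: The value 31 appears most frequently (3 times).
Step 3: Mode = 31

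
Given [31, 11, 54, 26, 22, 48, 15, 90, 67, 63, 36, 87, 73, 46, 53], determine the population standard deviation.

23.9607

Step 1: Compute the mean: 48.1333
Step 2: Sum of squared deviations from the mean: 8611.7333
Step 3: Population variance = 8611.7333 / 15 = 574.1156
Step 4: Standard deviation = sqrt(574.1156) = 23.9607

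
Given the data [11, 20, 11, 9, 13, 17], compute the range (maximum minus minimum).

11

Step 1: Identify the maximum value: max = 20
Step 2: Identify the minimum value: min = 9
Step 3: Range = max - min = 20 - 9 = 11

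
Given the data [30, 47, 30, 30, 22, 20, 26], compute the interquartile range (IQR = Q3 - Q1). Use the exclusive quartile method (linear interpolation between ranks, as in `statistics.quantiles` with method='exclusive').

8

Step 1: Sort the data: [20, 22, 26, 30, 30, 30, 47]
Step 2: n = 7
Step 3: Using the exclusive quartile method:
  Q1 = 22
  Q2 (median) = 30
  Q3 = 30
  IQR = Q3 - Q1 = 30 - 22 = 8
Step 4: IQR = 8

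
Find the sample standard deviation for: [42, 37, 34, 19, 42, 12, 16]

12.8118

Step 1: Compute the mean: 28.8571
Step 2: Sum of squared deviations from the mean: 984.8571
Step 3: Sample variance = 984.8571 / 6 = 164.1429
Step 4: Standard deviation = sqrt(164.1429) = 12.8118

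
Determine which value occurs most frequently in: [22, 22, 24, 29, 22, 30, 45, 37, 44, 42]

22

Step 1: Count the frequency of each value:
  22: appears 3 time(s)
  24: appears 1 time(s)
  29: appears 1 time(s)
  30: appears 1 time(s)
  37: appears 1 time(s)
  42: appears 1 time(s)
  44: appears 1 time(s)
  45: appears 1 time(s)
Step 2: The value 22 appears most frequently (3 times).
Step 3: Mode = 22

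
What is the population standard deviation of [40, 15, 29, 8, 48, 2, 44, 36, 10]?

16.2944

Step 1: Compute the mean: 25.7778
Step 2: Sum of squared deviations from the mean: 2389.5556
Step 3: Population variance = 2389.5556 / 9 = 265.5062
Step 4: Standard deviation = sqrt(265.5062) = 16.2944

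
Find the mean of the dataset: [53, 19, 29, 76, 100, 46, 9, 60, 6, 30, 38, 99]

47.0833

Step 1: Sum all values: 53 + 19 + 29 + 76 + 100 + 46 + 9 + 60 + 6 + 30 + 38 + 99 = 565
Step 2: Count the number of values: n = 12
Step 3: Mean = sum / n = 565 / 12 = 47.0833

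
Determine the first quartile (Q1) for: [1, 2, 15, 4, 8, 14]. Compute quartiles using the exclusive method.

1.75

Step 1: Sort the data: [1, 2, 4, 8, 14, 15]
Step 2: n = 6
Step 3: Using the exclusive quartile method:
  Q1 = 1.75
  Q2 (median) = 6
  Q3 = 14.25
  IQR = Q3 - Q1 = 14.25 - 1.75 = 12.5
Step 4: Q1 = 1.75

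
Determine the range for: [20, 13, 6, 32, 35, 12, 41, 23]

35

Step 1: Identify the maximum value: max = 41
Step 2: Identify the minimum value: min = 6
Step 3: Range = max - min = 41 - 6 = 35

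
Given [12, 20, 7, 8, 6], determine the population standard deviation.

5.1225

Step 1: Compute the mean: 10.6
Step 2: Sum of squared deviations from the mean: 131.2
Step 3: Population variance = 131.2 / 5 = 26.24
Step 4: Standard deviation = sqrt(26.24) = 5.1225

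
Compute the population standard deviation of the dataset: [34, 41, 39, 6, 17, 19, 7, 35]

13.3112

Step 1: Compute the mean: 24.75
Step 2: Sum of squared deviations from the mean: 1417.5
Step 3: Population variance = 1417.5 / 8 = 177.1875
Step 4: Standard deviation = sqrt(177.1875) = 13.3112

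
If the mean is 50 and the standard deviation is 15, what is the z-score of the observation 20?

-2

Step 1: Recall the z-score formula: z = (x - mu) / sigma
Step 2: Substitute values: z = (20 - 50) / 15
Step 3: z = -30 / 15 = -2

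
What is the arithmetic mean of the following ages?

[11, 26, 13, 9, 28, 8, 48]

20.4286

Step 1: Sum all values: 11 + 26 + 13 + 9 + 28 + 8 + 48 = 143
Step 2: Count the number of values: n = 7
Step 3: Mean = sum / n = 143 / 7 = 20.4286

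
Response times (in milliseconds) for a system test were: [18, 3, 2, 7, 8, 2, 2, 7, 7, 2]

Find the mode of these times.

2

Step 1: Count the frequency of each value:
  2: appears 4 time(s)
  3: appears 1 time(s)
  7: appears 3 time(s)
  8: appears 1 time(s)
  18: appears 1 time(s)
Step 2: The value 2 appears most frequently (4 times).
Step 3: Mode = 2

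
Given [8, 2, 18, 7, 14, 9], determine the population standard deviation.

5.1208

Step 1: Compute the mean: 9.6667
Step 2: Sum of squared deviations from the mean: 157.3333
Step 3: Population variance = 157.3333 / 6 = 26.2222
Step 4: Standard deviation = sqrt(26.2222) = 5.1208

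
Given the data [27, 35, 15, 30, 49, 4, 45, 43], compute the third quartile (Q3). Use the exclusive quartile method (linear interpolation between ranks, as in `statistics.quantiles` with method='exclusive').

44.5

Step 1: Sort the data: [4, 15, 27, 30, 35, 43, 45, 49]
Step 2: n = 8
Step 3: Using the exclusive quartile method:
  Q1 = 18
  Q2 (median) = 32.5
  Q3 = 44.5
  IQR = Q3 - Q1 = 44.5 - 18 = 26.5
Step 4: Q3 = 44.5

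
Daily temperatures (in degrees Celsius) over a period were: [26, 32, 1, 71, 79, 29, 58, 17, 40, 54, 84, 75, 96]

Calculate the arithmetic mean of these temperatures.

50.9231

Step 1: Sum all values: 26 + 32 + 1 + 71 + 79 + 29 + 58 + 17 + 40 + 54 + 84 + 75 + 96 = 662
Step 2: Count the number of values: n = 13
Step 3: Mean = sum / n = 662 / 13 = 50.9231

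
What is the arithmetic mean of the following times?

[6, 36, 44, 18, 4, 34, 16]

22.5714

Step 1: Sum all values: 6 + 36 + 44 + 18 + 4 + 34 + 16 = 158
Step 2: Count the number of values: n = 7
Step 3: Mean = sum / n = 158 / 7 = 22.5714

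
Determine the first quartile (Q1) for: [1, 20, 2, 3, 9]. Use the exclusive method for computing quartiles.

1.5

Step 1: Sort the data: [1, 2, 3, 9, 20]
Step 2: n = 5
Step 3: Using the exclusive quartile method:
  Q1 = 1.5
  Q2 (median) = 3
  Q3 = 14.5
  IQR = Q3 - Q1 = 14.5 - 1.5 = 13
Step 4: Q1 = 1.5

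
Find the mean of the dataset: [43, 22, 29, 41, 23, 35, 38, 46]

34.625

Step 1: Sum all values: 43 + 22 + 29 + 41 + 23 + 35 + 38 + 46 = 277
Step 2: Count the number of values: n = 8
Step 3: Mean = sum / n = 277 / 8 = 34.625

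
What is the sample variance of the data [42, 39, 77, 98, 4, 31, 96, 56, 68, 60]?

862.9889

Step 1: Compute the mean: (42 + 39 + 77 + 98 + 4 + 31 + 96 + 56 + 68 + 60) / 10 = 57.1
Step 2: Compute squared deviations from the mean:
  (42 - 57.1)^2 = 228.01
  (39 - 57.1)^2 = 327.61
  (77 - 57.1)^2 = 396.01
  (98 - 57.1)^2 = 1672.81
  (4 - 57.1)^2 = 2819.61
  (31 - 57.1)^2 = 681.21
  (96 - 57.1)^2 = 1513.21
  (56 - 57.1)^2 = 1.21
  (68 - 57.1)^2 = 118.81
  (60 - 57.1)^2 = 8.41
Step 3: Sum of squared deviations = 7766.9
Step 4: Sample variance = 7766.9 / 9 = 862.9889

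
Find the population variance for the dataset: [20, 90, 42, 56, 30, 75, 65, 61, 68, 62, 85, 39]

422.0208

Step 1: Compute the mean: (20 + 90 + 42 + 56 + 30 + 75 + 65 + 61 + 68 + 62 + 85 + 39) / 12 = 57.75
Step 2: Compute squared deviations from the mean:
  (20 - 57.75)^2 = 1425.0625
  (90 - 57.75)^2 = 1040.0625
  (42 - 57.75)^2 = 248.0625
  (56 - 57.75)^2 = 3.0625
  (30 - 57.75)^2 = 770.0625
  (75 - 57.75)^2 = 297.5625
  (65 - 57.75)^2 = 52.5625
  (61 - 57.75)^2 = 10.5625
  (68 - 57.75)^2 = 105.0625
  (62 - 57.75)^2 = 18.0625
  (85 - 57.75)^2 = 742.5625
  (39 - 57.75)^2 = 351.5625
Step 3: Sum of squared deviations = 5064.25
Step 4: Population variance = 5064.25 / 12 = 422.0208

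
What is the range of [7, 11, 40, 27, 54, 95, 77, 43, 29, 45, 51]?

88

Step 1: Identify the maximum value: max = 95
Step 2: Identify the minimum value: min = 7
Step 3: Range = max - min = 95 - 7 = 88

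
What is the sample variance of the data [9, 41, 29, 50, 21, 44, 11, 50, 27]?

249.25

Step 1: Compute the mean: (9 + 41 + 29 + 50 + 21 + 44 + 11 + 50 + 27) / 9 = 31.3333
Step 2: Compute squared deviations from the mean:
  (9 - 31.3333)^2 = 498.7778
  (41 - 31.3333)^2 = 93.4444
  (29 - 31.3333)^2 = 5.4444
  (50 - 31.3333)^2 = 348.4444
  (21 - 31.3333)^2 = 106.7778
  (44 - 31.3333)^2 = 160.4444
  (11 - 31.3333)^2 = 413.4444
  (50 - 31.3333)^2 = 348.4444
  (27 - 31.3333)^2 = 18.7778
Step 3: Sum of squared deviations = 1994
Step 4: Sample variance = 1994 / 8 = 249.25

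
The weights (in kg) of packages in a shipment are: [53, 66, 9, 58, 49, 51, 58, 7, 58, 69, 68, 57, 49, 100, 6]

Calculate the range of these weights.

94

Step 1: Identify the maximum value: max = 100
Step 2: Identify the minimum value: min = 6
Step 3: Range = max - min = 100 - 6 = 94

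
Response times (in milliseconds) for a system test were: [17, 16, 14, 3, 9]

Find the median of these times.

14

Step 1: Sort the data in ascending order: [3, 9, 14, 16, 17]
Step 2: The number of values is n = 5.
Step 3: Since n is odd, the median is the middle value at position 3: 14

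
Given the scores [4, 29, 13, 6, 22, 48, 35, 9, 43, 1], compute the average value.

21

Step 1: Sum all values: 4 + 29 + 13 + 6 + 22 + 48 + 35 + 9 + 43 + 1 = 210
Step 2: Count the number of values: n = 10
Step 3: Mean = sum / n = 210 / 10 = 21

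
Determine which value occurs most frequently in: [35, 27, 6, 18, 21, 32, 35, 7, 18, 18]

18

Step 1: Count the frequency of each value:
  6: appears 1 time(s)
  7: appears 1 time(s)
  18: appears 3 time(s)
  21: appears 1 time(s)
  27: appears 1 time(s)
  32: appears 1 time(s)
  35: appears 2 time(s)
Step 2: The value 18 appears most frequently (3 times).
Step 3: Mode = 18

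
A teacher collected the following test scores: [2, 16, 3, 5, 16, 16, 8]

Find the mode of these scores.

16

Step 1: Count the frequency of each value:
  2: appears 1 time(s)
  3: appears 1 time(s)
  5: appears 1 time(s)
  8: appears 1 time(s)
  16: appears 3 time(s)
Step 2: The value 16 appears most frequently (3 times).
Step 3: Mode = 16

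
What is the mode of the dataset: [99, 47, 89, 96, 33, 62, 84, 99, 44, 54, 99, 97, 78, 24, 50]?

99

Step 1: Count the frequency of each value:
  24: appears 1 time(s)
  33: appears 1 time(s)
  44: appears 1 time(s)
  47: appears 1 time(s)
  50: appears 1 time(s)
  54: appears 1 time(s)
  62: appears 1 time(s)
  78: appears 1 time(s)
  84: appears 1 time(s)
  89: appears 1 time(s)
  96: appears 1 time(s)
  97: appears 1 time(s)
  99: appears 3 time(s)
Step 2: The value 99 appears most frequently (3 times).
Step 3: Mode = 99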